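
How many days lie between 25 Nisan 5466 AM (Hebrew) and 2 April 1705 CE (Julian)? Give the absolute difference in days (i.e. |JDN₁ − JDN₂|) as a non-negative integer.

First date → JDN 2344262; second date → JDN 2343901.
The interval is |2344262 − 2343901| = 361 days.

361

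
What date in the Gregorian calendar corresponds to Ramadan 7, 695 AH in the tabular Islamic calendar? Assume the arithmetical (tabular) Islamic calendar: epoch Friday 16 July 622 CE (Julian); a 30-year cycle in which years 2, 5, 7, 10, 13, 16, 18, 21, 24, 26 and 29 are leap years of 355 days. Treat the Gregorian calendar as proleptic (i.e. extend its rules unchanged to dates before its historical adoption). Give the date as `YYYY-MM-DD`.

1296-07-16

Julian Day Number of the source date = 2194612.
Converting JDN 2194612 to the Gregorian calendar gives 16 July 1296 CE.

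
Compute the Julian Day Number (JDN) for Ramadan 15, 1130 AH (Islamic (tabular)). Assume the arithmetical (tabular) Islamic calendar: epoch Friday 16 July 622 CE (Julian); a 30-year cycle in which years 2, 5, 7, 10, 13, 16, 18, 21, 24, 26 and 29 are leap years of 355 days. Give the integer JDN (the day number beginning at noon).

In the Gregorian calendar the same day is 12 August 1718.
JDN 2299161 is 15 October 1582 CE (Gregorian); the target day is +49609 days from there, so JDN = 2348770.

2348770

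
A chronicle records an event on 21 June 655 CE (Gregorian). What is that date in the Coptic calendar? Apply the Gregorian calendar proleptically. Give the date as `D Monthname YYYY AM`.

Julian Day Number of the source date = 1960465.
Converting JDN 1960465 to the Coptic calendar gives 24 Paoni 371 AM.

24 Paoni 371 AM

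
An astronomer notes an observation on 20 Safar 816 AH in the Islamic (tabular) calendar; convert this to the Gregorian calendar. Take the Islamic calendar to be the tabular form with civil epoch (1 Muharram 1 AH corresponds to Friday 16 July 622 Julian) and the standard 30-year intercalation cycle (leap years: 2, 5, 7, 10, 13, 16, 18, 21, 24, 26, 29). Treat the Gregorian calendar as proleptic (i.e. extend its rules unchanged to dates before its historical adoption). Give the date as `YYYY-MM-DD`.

Julian Day Number of the source date = 2237298.
Converting JDN 2237298 to the Gregorian calendar gives 31 May 1413 CE.

1413-05-31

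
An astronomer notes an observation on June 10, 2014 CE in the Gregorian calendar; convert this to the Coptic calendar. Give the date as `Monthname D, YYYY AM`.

Julian Day Number of the source date = 2456819.
Converting JDN 2456819 to the Coptic calendar gives 3 Paoni 1730 AM.

Paoni 3, 1730 AM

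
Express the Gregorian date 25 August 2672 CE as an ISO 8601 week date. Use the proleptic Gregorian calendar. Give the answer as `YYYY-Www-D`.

2672-W34-7

The weekday is Sunday (ISO weekday 7).
That Sunday belongs to ISO week 34 of ISO year 2672.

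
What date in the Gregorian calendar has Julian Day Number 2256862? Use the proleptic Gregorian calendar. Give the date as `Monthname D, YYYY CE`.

JDN 2451545 is 1 Jan 2000; 2256862 is −194683 days from there.

December 23, 1466 CE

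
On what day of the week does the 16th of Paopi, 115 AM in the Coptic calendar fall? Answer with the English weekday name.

In the proleptic Gregorian calendar this is 14 October 398 (JDN 1866713).
Since JDN mod 7 = 2 (0 = Monday), the day is Wednesday.

Wednesday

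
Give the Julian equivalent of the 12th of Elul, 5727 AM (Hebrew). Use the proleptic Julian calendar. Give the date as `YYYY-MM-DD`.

The source date corresponds to 17 September 1967 in the Gregorian calendar (JDN 2439751).
That day falls on 4 September 1967 CE in the Julian calendar.

1967-09-04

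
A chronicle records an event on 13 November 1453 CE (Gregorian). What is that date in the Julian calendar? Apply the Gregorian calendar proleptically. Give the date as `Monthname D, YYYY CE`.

November 4, 1453 CE

For dates in this range the Gregorian date is 9 days ahead of the Julian.
13 November 1453 Gregorian − 9 days → 4 November 1453 Julian.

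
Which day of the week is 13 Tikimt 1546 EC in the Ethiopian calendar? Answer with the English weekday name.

Tuesday

In the proleptic Gregorian calendar this is 20 October 1553 (JDN 2288574).
2288574 ≡ 1 (mod 7); counting from Monday = 0 gives Tuesday.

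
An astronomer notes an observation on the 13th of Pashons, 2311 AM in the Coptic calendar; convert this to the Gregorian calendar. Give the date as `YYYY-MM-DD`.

2595-05-25

Both dates share Julian Day Number 2669009; in the Gregorian calendar that is 25 May 2595 CE.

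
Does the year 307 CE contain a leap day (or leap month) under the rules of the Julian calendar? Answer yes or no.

307 mod 4 = 3, so it is a common year in the Julian calendar.

no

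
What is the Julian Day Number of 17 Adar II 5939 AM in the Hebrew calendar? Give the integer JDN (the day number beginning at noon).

2517008

In the Gregorian calendar the same day is 26 March 2179.
JDN 2400001 is 17 November 1858 CE (Gregorian), MJD 0; the target day is +117007 days from there, so JDN = 2517008.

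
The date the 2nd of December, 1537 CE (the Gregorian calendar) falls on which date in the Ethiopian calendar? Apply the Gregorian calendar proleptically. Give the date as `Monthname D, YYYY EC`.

Hidar 26, 1530 EC

Julian Day Number of the source date = 2282773.
Converting JDN 2282773 to the Ethiopian calendar gives 26 Hidar 1530 EC.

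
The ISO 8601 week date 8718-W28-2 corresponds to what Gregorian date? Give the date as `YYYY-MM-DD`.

8718-07-09

ISO week 1 of 8718 is the week containing the first Thursday of 8718.
Week 28, day 2 (Tuesday) lands on 8718-07-09.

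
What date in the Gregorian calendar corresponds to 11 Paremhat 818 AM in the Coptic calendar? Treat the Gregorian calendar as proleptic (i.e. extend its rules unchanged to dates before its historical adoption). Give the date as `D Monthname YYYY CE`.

14 March 1102 CE

Both dates share Julian Day Number 2123629; in the Gregorian calendar that is 14 March 1102 CE.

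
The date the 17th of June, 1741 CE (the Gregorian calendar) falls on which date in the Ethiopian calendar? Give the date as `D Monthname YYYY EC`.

12 Sene 1733 EC

Both dates share Julian Day Number 2357115; in the Ethiopian calendar that is 12 Sene 1733 EC.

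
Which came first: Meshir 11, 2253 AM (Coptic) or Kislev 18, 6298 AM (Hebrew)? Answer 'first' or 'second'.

The two dates have Julian Day Numbers 2647733 and 2648036 respectively.
Since 2647733 < 2648036, the first date comes first.

first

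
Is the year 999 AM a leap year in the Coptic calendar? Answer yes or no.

999 mod 4 = 3; in the Coptic calendar a year is leap when year mod 4 = 3, so it is a leap year.

yes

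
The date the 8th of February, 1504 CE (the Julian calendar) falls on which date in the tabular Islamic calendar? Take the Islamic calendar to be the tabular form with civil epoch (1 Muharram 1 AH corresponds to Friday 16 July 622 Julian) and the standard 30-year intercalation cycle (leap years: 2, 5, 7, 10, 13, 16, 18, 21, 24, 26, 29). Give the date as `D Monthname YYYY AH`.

21 Sha'ban 909 AH

Both dates share Julian Day Number 2270432; in the tabular Islamic calendar that is 21 Sha'ban 909 AH.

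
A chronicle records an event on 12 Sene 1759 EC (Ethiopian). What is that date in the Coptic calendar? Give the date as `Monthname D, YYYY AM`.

Julian Day Number of the source date = 2366611.
Converting JDN 2366611 to the Coptic calendar gives 12 Paoni 1483 AM.

Paoni 12, 1483 AM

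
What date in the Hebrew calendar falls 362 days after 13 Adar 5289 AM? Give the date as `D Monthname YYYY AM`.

22 Adar I 5290 AM

JDN of 13 Adar 5289 AM = 2279578.
2279578 + 362 = 2279940.
JDN 2279940 in the Hebrew calendar is 22 Adar I 5290 AM.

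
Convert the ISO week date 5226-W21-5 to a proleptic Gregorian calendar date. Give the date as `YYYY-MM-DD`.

5226-05-22

ISO week 1 of 5226 is the week containing the first Thursday of 5226.
Week 21, day 5 (Friday) lands on 5226-05-22.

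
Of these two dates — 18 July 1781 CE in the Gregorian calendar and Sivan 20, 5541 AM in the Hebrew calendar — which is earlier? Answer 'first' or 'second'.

second

Converting both to JDN: 2371756 vs 2371721; the smaller is the second.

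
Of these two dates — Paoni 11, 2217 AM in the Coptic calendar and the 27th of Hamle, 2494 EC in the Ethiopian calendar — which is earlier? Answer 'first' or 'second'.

First date → JDN 2634704; second date → JDN 2635115.
JDN 2634704 < JDN 2635115, so the first date is earlier.

first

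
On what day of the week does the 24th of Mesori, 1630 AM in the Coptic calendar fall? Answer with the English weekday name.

Sunday

Equivalently 30 August 1914 Gregorian, JDN 2420375.
2420375 ≡ 6 (mod 7); counting from Monday = 0 gives Sunday.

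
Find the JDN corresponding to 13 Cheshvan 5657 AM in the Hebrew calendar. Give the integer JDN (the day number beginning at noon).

2413853

In the Gregorian calendar the same day is 20 October 1896.
JDN 2400001 is 17 November 1858 CE (Gregorian), MJD 0; the target day is +13852 days from there, so JDN = 2413853.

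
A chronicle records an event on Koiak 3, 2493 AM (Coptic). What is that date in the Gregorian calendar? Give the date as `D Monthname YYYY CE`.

18 December 2776 CE

Both dates share Julian Day Number 2735325; in the Gregorian calendar that is 18 December 2776 CE.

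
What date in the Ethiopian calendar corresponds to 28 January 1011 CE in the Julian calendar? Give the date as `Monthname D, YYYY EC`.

Yekatit 3, 1003 EC

The source date corresponds to 3 February 1011 in the proleptic Gregorian calendar (JDN 2090353).
That day falls on 3 Yekatit 1003 EC in the Ethiopian calendar.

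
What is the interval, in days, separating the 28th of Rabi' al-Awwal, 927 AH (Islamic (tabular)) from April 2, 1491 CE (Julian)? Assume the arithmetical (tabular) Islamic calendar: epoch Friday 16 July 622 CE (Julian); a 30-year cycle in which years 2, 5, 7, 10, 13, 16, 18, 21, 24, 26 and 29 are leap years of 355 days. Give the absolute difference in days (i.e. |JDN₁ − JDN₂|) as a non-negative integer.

JDN of the first date = 2276670.
JDN of the second date = 2265737.
|2265737 − 2276670| = 10933.

10933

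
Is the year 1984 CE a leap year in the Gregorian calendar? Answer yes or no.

yes

1984 is divisible by 4 and not by 100, so it is a leap year.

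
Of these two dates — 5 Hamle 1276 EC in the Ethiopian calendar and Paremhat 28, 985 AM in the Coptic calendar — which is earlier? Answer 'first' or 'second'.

Converting both to JDN: 2190219 vs 2184643; the smaller is the second.

second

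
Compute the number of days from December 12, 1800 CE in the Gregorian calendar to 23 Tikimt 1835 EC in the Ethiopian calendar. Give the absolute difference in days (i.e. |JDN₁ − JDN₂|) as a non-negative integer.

First date → JDN 2378842; second date → JDN 2394141.
The interval is |2378842 − 2394141| = 15299 days.

15299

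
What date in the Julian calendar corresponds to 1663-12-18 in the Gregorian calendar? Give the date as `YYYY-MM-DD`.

For dates in this range the Gregorian date is 10 days ahead of the Julian.
18 December 1663 Gregorian − 10 days → 8 December 1663 Julian.

1663-12-08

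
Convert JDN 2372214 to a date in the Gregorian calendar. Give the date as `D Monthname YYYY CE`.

JDN 2451545 is 1 Jan 2000; 2372214 is −79331 days from there.

19 October 1782 CE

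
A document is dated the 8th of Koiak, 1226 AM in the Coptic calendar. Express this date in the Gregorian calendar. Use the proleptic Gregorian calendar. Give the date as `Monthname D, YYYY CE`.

December 14, 1509 CE

Julian Day Number of the source date = 2272558.
Converting JDN 2272558 to the Gregorian calendar gives 14 December 1509 CE.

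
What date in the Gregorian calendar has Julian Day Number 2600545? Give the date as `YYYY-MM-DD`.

Counting from JDN 2299161 = 15 Oct 1582 gives an offset of 301384 days.

2407-12-13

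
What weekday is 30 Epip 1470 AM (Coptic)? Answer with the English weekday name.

This is JDN 2361911 (4 August 1754 Gregorian).
2361911 ≡ 6 (mod 7); counting from Monday = 0 gives Sunday.

Sunday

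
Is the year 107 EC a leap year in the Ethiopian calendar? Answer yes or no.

yes

107 mod 4 = 3; in the Ethiopian calendar a year is leap when year mod 4 = 3, so it is a leap year.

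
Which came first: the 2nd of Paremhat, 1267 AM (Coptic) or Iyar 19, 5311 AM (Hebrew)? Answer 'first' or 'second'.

first

The two dates have Julian Day Numbers 2287617 and 2287675 respectively.
Since 2287617 < 2287675, the first date comes first.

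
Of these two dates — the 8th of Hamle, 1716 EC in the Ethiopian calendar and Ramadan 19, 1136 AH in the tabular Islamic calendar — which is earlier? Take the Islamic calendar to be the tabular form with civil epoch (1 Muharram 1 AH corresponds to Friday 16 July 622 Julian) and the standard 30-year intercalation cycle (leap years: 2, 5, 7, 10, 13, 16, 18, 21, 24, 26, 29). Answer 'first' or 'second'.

Converting both to JDN: 2350932 vs 2350900; the smaller is the second.

second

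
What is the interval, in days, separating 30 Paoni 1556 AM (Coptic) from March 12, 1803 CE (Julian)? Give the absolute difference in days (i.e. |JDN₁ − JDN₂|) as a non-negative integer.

13619

JDN of the first date = 2393293.
JDN of the second date = 2379674.
|2379674 − 2393293| = 13619.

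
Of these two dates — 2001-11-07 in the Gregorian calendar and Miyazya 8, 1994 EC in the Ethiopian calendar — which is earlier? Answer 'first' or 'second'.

first

Converting both to JDN: 2452221 vs 2452381; the smaller is the first.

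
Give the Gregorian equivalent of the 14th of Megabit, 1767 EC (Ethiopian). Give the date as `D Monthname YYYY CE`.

Both dates share Julian Day Number 2369445; in the Gregorian calendar that is 21 March 1775 CE.

21 March 1775 CE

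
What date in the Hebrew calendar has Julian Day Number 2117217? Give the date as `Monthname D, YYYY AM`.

Elul 12, 4844 AM

JDN 2117217 is 22 August 1084 in the proleptic Gregorian calendar.
In the Hebrew calendar that day is Elul 12, 4844 AM.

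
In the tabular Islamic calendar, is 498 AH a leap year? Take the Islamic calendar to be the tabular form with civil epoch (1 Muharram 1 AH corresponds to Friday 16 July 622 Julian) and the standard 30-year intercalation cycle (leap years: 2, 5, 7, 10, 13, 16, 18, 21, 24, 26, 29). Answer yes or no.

yes

Year 498 AH is year 18 of its 30-year cycle; leap positions are 2, 5, 7, 10, 13, 16, 18, 21, 24, 26, 29, so it is a leap year (355 days).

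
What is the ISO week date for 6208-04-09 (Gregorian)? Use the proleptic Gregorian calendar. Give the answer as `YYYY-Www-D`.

6208-W14-6

The weekday is Saturday (ISO weekday 6).
That Saturday belongs to ISO week 14 of ISO year 6208.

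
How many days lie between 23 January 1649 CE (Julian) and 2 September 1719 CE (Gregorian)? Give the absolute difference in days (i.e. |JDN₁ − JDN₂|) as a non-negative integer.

First date → JDN 2323378; second date → JDN 2349156.
The interval is |2323378 − 2349156| = 25778 days.

25778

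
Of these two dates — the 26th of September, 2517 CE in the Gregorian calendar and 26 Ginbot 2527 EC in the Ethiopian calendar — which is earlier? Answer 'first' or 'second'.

first

The two dates have Julian Day Numbers 2640644 and 2647107 respectively.
Since 2640644 < 2647107, the first date comes first.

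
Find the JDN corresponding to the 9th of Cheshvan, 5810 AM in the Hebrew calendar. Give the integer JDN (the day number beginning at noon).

2469750

In the Gregorian calendar the same day is 4 November 2049.
JDN 2299161 is 15 October 1582 CE (Gregorian); the target day is +170589 days from there, so JDN = 2469750.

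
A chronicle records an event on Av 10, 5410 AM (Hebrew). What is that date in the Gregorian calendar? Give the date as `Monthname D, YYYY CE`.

Both dates share Julian Day Number 2323929; in the Gregorian calendar that is 7 August 1650 CE.

August 7, 1650 CE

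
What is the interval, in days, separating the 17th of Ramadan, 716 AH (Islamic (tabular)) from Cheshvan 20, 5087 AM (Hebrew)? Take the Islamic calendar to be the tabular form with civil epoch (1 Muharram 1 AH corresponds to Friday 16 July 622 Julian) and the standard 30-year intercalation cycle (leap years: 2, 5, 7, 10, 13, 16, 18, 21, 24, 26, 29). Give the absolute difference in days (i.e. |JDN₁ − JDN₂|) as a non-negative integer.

JDN of the first date = 2202064.
JDN of the second date = 2205670.
|2205670 − 2202064| = 3606.

3606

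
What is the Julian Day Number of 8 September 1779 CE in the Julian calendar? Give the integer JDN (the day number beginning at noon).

2371088

In the Gregorian calendar the same day is 19 September 1779.
JDN 2299161 is 15 October 1582 CE (Gregorian); the target day is +71927 days from there, so JDN = 2371088.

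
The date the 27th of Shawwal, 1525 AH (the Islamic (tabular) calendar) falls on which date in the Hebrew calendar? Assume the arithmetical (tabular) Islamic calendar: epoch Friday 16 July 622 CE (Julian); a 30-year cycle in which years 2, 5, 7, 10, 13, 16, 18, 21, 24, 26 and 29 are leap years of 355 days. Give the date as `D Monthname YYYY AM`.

Both dates share Julian Day Number 2488787; in the Hebrew calendar that is 27 Kislev 5862 AM.

27 Kislev 5862 AM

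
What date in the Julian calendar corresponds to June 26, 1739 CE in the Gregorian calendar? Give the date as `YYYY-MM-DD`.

For dates in this range the Gregorian date is 11 days ahead of the Julian.
26 June 1739 Gregorian − 11 days → 15 June 1739 Julian.

1739-06-15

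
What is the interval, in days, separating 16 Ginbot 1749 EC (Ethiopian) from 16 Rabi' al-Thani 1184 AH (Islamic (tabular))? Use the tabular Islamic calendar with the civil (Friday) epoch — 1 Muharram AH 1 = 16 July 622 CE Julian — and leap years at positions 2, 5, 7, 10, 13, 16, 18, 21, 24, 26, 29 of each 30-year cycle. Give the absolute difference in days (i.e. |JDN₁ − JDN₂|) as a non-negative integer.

4827

JDN of the first date = 2362933.
JDN of the second date = 2367760.
|2367760 − 2362933| = 4827.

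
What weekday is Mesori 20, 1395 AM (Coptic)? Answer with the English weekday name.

In the Gregorian calendar this is 23 August 1679 (JDN 2334537).
2334537 ≡ 2 (mod 7); counting from Monday = 0 gives Wednesday.

Wednesday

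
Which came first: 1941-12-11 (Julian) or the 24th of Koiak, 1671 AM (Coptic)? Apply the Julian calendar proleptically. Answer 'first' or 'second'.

first

First date → JDN 2430353; second date → JDN 2435110.
JDN 2430353 < JDN 2435110, so the first date is earlier.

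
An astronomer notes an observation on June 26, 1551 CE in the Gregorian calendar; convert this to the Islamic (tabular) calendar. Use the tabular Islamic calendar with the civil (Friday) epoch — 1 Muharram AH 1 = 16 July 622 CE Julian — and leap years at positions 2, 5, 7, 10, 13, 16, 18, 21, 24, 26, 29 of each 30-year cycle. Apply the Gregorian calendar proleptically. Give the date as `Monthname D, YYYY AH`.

Jumada al-Thani 11, 958 AH

Both dates share Julian Day Number 2287727; in the tabular Islamic calendar that is 11 Jumada al-Thani 958 AH.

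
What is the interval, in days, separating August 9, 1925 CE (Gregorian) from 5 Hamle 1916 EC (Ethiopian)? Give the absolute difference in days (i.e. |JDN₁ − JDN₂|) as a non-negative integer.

JDN of the first date = 2424372.
JDN of the second date = 2423979.
|2423979 − 2424372| = 393.

393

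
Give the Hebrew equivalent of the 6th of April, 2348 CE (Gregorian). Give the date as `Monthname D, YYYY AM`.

Nisan 6, 6108 AM

Julian Day Number of the source date = 2578745.
Converting JDN 2578745 to the Hebrew calendar gives 6 Nisan 6108 AM.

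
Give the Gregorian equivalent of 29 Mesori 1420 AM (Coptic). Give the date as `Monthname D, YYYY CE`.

September 2, 1704 CE

Julian Day Number of the source date = 2343678.
Converting JDN 2343678 to the Gregorian calendar gives 2 September 1704 CE.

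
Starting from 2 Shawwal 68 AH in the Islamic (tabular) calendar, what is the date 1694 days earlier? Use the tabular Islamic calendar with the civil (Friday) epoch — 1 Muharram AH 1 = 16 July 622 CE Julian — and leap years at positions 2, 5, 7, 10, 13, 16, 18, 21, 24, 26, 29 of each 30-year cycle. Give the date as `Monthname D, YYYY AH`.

Counting 1694 days back from JDN 1972450 reaches JDN 1970756, which is Dhu al-Hijjah 21, 63 AH.

Dhu al-Hijjah 21, 63 AH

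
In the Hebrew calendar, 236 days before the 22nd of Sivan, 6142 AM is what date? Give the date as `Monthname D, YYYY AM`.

JDN of the 22nd of Sivan, 6142 AM = 2591222.
2591222 − 236 = 2590986.
JDN 2590986 in the Hebrew calendar is Tishrei 21, 6142 AM.

Tishrei 21, 6142 AM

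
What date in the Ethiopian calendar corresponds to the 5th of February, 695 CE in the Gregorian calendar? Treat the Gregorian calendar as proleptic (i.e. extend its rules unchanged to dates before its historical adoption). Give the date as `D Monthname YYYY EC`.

Julian Day Number of the source date = 1974939.
Converting JDN 1974939 to the Ethiopian calendar gives 8 Yekatit 687 EC.

8 Yekatit 687 EC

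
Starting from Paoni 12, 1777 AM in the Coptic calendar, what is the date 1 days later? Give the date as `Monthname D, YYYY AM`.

The starting date is JDN 2473995; 2473995 + 1 = 2473996.
JDN 2473996 corresponds to Paoni 13, 1777 AM.

Paoni 13, 1777 AM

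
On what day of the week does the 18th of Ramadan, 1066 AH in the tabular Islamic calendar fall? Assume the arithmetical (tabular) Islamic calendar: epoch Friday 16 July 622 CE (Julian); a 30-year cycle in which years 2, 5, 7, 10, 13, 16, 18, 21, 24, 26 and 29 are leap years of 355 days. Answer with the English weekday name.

Monday

In the Gregorian calendar this is 10 July 1656 (JDN 2326093).
Since JDN mod 7 = 0 (0 = Monday), the day is Monday.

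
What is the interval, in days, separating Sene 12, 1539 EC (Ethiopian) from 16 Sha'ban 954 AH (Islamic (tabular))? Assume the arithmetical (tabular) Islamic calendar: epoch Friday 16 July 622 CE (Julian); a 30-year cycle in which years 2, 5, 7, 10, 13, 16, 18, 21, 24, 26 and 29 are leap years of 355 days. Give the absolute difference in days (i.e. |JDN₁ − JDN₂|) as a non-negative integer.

117

First date → JDN 2286256; second date → JDN 2286373.
The interval is |2286256 − 2286373| = 117 days.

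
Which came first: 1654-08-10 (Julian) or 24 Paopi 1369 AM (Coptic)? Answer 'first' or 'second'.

The two dates have Julian Day Numbers 2325403 and 2324745 respectively.
Since 2324745 < 2325403, the second date comes first.

second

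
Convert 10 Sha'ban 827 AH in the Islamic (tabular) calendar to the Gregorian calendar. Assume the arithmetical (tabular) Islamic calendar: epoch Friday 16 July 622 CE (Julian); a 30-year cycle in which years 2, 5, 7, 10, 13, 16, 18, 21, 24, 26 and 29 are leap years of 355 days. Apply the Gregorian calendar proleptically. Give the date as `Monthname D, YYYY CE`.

Julian Day Number of the source date = 2241363.
Converting JDN 2241363 to the Gregorian calendar gives 17 July 1424 CE.

July 17, 1424 CE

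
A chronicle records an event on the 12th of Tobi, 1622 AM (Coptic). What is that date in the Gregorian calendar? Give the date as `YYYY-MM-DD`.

1906-01-20

Both dates share Julian Day Number 2417231; in the Gregorian calendar that is 20 January 1906 CE.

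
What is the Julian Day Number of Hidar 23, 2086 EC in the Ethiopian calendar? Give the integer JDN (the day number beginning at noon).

Equivalently 2 December 2093 (Gregorian).
JDN 2451545 is 1 January 2000 CE (Gregorian); the target day is +34304 days from there, so JDN = 2485849.

2485849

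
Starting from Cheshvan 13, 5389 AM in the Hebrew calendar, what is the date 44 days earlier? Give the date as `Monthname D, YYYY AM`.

Counting 44 days back from JDN 2315988 reaches JDN 2315944, which is Elul 28, 5388 AM.

Elul 28, 5388 AM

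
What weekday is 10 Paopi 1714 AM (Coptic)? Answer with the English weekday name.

This is JDN 2450742 (20 October 1997 Gregorian).
2450742 ≡ 0 (mod 7); counting from Monday = 0 gives Monday.

Monday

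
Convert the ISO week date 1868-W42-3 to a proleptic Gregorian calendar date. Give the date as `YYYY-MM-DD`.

1868-10-14

ISO week 1 of 1868 is the week containing the first Thursday of 1868.
Week 42, day 3 (Wednesday) lands on 1868-10-14.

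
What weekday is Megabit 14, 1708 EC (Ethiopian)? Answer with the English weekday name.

Saturday

This is JDN 2347896 (21 March 1716 Gregorian).
JDN 2347896 mod 7 = 5, and JDN 0 was a Monday, so this is a Saturday.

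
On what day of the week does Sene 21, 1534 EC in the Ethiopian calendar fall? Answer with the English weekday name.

Thursday

This is JDN 2284439 (25 June 1542 Gregorian).
JDN 2284439 mod 7 = 3, and JDN 0 was a Monday, so this is a Thursday.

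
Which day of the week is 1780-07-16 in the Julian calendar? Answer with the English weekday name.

Thursday

This is JDN 2371400 (27 July 1780 Gregorian).
JDN 2371400 mod 7 = 3, and JDN 0 was a Monday, so this is a Thursday.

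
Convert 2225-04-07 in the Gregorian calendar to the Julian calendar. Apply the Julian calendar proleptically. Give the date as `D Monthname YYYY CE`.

The Julian–Gregorian offset here is 15 days (Julian trailing).
7 April 2225 Gregorian − 15 days → 23 March 2225 Julian.

23 March 2225 CE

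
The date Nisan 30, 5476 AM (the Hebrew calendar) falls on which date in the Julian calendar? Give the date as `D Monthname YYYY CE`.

Julian Day Number of the source date = 2347928.
Converting JDN 2347928 to the Julian calendar gives 11 April 1716 CE.

11 April 1716 CE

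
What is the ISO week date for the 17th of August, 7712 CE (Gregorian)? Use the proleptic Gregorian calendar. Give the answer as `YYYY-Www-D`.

7712-W33-3

The weekday is Wednesday (ISO weekday 3).
That Wednesday belongs to ISO week 33 of ISO year 7712.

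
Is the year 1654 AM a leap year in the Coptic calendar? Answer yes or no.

1654 mod 4 = 2; in the Coptic calendar a year is leap when year mod 4 = 3, so it is a common year.

no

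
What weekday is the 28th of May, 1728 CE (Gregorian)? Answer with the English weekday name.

Since JDN mod 7 = 4 (0 = Monday), the day is Friday.

Friday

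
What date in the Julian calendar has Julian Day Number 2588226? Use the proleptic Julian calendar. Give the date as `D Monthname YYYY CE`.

JDN 2588226 is 22 March 2374 in the Gregorian calendar.
In the Julian calendar that day is 6 March 2374 CE.

6 March 2374 CE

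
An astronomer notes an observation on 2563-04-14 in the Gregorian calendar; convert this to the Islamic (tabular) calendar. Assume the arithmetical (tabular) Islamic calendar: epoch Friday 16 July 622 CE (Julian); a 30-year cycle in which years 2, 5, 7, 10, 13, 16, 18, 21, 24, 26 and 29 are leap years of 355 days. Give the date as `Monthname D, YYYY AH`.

Both dates share Julian Day Number 2657280; in the tabular Islamic calendar that is 19 Rabi' al-Thani 2001 AH.

Rabi' al-Thani 19, 2001 AH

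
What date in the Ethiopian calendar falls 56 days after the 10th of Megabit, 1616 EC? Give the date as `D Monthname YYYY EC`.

The starting date is JDN 2314289; 2314289 + 56 = 2314345.
JDN 2314345 corresponds to 6 Ginbot 1616 EC.

6 Ginbot 1616 EC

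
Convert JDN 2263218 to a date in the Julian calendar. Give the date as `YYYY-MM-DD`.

1484-05-09

The proleptic Gregorian equivalent of JDN 2263218 is 18 May 1484.
In the Julian calendar that day is 1484-05-09.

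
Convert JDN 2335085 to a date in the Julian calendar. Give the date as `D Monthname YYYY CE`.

JDN 2335085 is 21 February 1681 in the Gregorian calendar.
In the Julian calendar that day is 11 February 1681 CE.

11 February 1681 CE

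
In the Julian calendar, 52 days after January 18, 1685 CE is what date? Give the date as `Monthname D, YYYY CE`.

March 11, 1685 CE

JDN of January 18, 1685 CE = 2336522.
2336522 + 52 = 2336574.
JDN 2336574 in the Julian calendar is March 11, 1685 CE.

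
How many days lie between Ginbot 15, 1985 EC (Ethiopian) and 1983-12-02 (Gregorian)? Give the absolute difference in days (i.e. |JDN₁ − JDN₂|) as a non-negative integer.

3460

First date → JDN 2449131; second date → JDN 2445671.
The interval is |2449131 − 2445671| = 3460 days.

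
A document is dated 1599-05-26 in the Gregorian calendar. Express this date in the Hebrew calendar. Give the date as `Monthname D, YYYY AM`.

Julian Day Number of the source date = 2305228.
Converting JDN 2305228 to the Hebrew calendar gives 2 Sivan 5359 AM.

Sivan 2, 5359 AM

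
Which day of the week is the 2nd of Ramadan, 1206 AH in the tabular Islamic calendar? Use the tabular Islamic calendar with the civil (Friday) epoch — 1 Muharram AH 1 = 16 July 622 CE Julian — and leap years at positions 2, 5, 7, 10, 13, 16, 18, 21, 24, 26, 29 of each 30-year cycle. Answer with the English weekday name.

Tuesday

In the Gregorian calendar this is 24 April 1792 (JDN 2375689).
JDN 2375689 mod 7 = 1, and JDN 0 was a Monday, so this is a Tuesday.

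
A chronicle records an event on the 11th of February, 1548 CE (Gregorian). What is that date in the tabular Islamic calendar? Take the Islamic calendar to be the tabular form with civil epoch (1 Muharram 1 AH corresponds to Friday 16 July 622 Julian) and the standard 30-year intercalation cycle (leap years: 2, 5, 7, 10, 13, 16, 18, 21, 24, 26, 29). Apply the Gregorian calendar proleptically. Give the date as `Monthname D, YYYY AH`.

Julian Day Number of the source date = 2286496.
Converting JDN 2286496 to the tabular Islamic calendar gives 21 Dhu al-Hijjah 954 AH.

Dhu al-Hijjah 21, 954 AH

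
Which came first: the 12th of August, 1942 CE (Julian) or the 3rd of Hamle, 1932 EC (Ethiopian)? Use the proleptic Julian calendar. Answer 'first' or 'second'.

second

First date → JDN 2430597; second date → JDN 2429821.
JDN 2429821 < JDN 2430597, so the second date is earlier.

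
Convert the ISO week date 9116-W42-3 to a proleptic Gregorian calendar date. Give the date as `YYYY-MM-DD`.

9116-10-18

ISO week 1 of 9116 is the week containing the first Thursday of 9116.
Week 42, day 3 (Wednesday) lands on 9116-10-18.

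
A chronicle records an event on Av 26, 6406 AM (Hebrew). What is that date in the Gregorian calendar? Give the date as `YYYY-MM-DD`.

Julian Day Number of the source date = 2687733.
Converting JDN 2687733 to the Gregorian calendar gives 30 August 2646 CE.

2646-08-30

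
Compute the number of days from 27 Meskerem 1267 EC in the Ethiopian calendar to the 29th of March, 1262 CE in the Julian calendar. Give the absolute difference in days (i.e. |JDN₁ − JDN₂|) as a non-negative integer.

4562

JDN of the first date = 2186653.
JDN of the second date = 2182091.
|2182091 − 2186653| = 4562.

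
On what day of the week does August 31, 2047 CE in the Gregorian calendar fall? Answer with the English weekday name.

Saturday

Since JDN mod 7 = 5 (0 = Monday), the day is Saturday.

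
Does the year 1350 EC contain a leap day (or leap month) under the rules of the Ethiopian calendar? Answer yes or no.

no

1350 mod 4 = 2; in the Ethiopian calendar a year is leap when year mod 4 = 3, so it is a common year.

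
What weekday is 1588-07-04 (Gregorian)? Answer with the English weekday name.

JDN 2301250 mod 7 = 0, and JDN 0 was a Monday, so this is a Monday.

Monday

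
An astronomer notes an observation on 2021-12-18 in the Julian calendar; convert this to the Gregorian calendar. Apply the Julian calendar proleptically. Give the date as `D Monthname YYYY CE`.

The Julian–Gregorian offset here is 13 days (Julian trailing).
18 December 2021 Julian + 13 days → 31 December 2021 Gregorian.

31 December 2021 CE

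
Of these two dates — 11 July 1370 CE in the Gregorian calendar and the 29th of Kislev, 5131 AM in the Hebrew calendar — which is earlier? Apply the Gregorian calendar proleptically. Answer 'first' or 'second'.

First date → JDN 2221634; second date → JDN 2221802.
JDN 2221634 < JDN 2221802, so the first date is earlier.

first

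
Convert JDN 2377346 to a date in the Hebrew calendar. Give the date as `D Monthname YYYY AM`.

5 Cheshvan 5557 AM

The Gregorian equivalent of JDN 2377346 is 6 November 1796.
In the Hebrew calendar that day is 5 Cheshvan 5557 AM.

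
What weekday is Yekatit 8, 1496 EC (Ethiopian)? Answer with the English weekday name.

Saturday

This is JDN 2270427 (13 February 1504 Gregorian).
JDN 2270427 mod 7 = 5, and JDN 0 was a Monday, so this is a Saturday.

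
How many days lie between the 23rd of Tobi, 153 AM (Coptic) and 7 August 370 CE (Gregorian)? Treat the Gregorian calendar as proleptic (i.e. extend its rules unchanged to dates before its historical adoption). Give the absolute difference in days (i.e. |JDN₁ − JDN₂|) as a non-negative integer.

JDN of the first date = 1880690.
JDN of the second date = 1856418.
|1856418 − 1880690| = 24272.

24272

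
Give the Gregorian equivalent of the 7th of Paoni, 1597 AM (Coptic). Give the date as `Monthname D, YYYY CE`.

June 13, 1881 CE

Both dates share Julian Day Number 2408245; in the Gregorian calendar that is 13 June 1881 CE.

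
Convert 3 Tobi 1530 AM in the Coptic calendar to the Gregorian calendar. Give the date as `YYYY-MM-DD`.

1814-01-10

Julian Day Number of the source date = 2383619.
Converting JDN 2383619 to the Gregorian calendar gives 10 January 1814 CE.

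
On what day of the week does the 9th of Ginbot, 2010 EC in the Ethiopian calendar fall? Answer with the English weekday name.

Thursday

In the Gregorian calendar this is 17 May 2018 (JDN 2458256).
Since JDN mod 7 = 3 (0 = Monday), the day is Thursday.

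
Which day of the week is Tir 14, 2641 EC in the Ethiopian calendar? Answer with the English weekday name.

Equivalently 27 January 2649 Gregorian, JDN 2688614.
2688614 ≡ 5 (mod 7); counting from Monday = 0 gives Saturday.

Saturday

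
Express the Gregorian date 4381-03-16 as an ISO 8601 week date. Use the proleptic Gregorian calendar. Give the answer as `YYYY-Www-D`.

The weekday is Monday (ISO weekday 1).
That Monday belongs to ISO week 12 of ISO year 4381.

4381-W12-1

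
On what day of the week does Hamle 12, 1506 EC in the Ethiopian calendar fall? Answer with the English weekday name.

Equivalently 16 July 1514 Gregorian, JDN 2274233.
2274233 ≡ 3 (mod 7); counting from Monday = 0 gives Thursday.

Thursday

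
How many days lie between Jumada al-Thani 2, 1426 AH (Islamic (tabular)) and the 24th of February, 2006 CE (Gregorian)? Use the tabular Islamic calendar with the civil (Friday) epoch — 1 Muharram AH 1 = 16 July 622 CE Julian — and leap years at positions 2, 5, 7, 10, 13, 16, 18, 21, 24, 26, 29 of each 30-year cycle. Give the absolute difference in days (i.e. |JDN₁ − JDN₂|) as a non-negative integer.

First date → JDN 2453561; second date → JDN 2453791.
The interval is |2453561 − 2453791| = 230 days.

230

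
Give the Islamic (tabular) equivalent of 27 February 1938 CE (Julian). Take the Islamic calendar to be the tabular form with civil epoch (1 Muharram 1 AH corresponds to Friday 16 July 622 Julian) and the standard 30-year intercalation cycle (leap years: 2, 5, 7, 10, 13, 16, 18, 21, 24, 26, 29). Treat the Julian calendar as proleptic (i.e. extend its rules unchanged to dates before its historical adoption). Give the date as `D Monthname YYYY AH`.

The source date corresponds to 12 March 1938 in the Gregorian calendar (JDN 2428970).
That day falls on 10 Muharram 1357 AH in the tabular Islamic calendar.

10 Muharram 1357 AH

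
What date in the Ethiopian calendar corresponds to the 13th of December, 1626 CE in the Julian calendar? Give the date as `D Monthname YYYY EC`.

Both dates share Julian Day Number 2315301; in the Ethiopian calendar that is 17 Tahsas 1619 EC.

17 Tahsas 1619 EC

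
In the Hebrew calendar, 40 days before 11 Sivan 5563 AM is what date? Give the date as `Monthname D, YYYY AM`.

Nisan 30, 5563 AM

JDN of 11 Sivan 5563 AM = 2379743.
2379743 − 40 = 2379703.
JDN 2379703 in the Hebrew calendar is Nisan 30, 5563 AM.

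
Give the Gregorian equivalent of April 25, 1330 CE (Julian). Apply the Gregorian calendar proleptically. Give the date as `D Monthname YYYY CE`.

3 May 1330 CE

For dates in this range the Gregorian date is 8 days ahead of the Julian.
25 April 1330 Julian + 8 days → 3 May 1330 Gregorian.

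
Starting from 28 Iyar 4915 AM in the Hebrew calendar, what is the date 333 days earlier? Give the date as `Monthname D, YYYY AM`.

Sivan 21, 4914 AM

Counting 333 days back from JDN 2143043 reaches JDN 2142710, which is Sivan 21, 4914 AM.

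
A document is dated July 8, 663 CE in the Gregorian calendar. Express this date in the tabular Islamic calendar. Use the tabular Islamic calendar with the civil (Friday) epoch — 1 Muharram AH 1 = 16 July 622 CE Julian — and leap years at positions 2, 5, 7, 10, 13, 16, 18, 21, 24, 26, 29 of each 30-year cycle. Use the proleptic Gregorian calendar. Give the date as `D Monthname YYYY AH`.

Both dates share Julian Day Number 1963404; in the tabular Islamic calendar that is 23 Rabi' al-Awwal 43 AH.

23 Rabi' al-Awwal 43 AH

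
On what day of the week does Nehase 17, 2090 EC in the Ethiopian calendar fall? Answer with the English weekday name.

Saturday

This is JDN 2487574 (23 August 2098 Gregorian).
2487574 ≡ 5 (mod 7); counting from Monday = 0 gives Saturday.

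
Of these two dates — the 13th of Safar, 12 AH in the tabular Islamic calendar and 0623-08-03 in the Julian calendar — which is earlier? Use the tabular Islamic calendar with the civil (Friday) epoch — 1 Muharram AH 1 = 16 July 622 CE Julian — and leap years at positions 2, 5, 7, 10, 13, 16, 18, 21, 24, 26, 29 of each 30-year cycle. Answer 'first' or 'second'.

First date → JDN 1952380; second date → JDN 1948823.
JDN 1948823 < JDN 1952380, so the second date is earlier.

second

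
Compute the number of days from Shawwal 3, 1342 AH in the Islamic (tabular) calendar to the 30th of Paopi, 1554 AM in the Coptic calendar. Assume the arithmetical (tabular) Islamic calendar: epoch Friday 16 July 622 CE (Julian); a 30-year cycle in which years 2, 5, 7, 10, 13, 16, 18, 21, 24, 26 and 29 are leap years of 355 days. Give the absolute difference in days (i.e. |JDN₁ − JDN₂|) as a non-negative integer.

First date → JDN 2423914; second date → JDN 2392322.
The interval is |2423914 − 2392322| = 31592 days.

31592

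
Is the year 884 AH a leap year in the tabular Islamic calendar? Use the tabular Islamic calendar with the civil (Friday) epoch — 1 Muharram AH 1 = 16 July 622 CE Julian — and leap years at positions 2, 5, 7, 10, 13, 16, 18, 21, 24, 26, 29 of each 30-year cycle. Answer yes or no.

no

Year 884 AH is year 14 of its 30-year cycle; leap positions are 2, 5, 7, 10, 13, 16, 18, 21, 24, 26, 29, so it is a common year (354 days).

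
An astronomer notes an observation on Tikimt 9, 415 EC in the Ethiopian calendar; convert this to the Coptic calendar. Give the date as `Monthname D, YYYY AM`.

Both dates share Julian Day Number 1875472; in the Coptic calendar that is 9 Paopi 139 AM.

Paopi 9, 139 AM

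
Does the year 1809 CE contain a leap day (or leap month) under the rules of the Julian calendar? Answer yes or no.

1809 mod 4 = 1, so it is a common year in the Julian calendar.

no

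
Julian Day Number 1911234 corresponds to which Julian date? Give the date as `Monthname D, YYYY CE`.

September 3, 520 CE

JDN 1911234 is 5 September 520 in the proleptic Gregorian calendar.
In the Julian calendar that day is September 3, 520 CE.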